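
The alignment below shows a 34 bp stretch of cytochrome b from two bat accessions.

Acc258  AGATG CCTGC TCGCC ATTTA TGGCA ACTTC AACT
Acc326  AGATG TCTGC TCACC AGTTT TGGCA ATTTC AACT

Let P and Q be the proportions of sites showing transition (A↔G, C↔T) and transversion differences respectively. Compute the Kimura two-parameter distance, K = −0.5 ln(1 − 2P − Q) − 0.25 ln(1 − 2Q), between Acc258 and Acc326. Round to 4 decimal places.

Mismatches occur at site 6 (C/T, transition), site 13 (G/A, transition), site 17 (T/G, transversion), site 20 (A/T, transversion), site 27 (C/T, transition).
Of the 5 differences, 3 transitions and 2 transversions over 34 sites: P = 3/34 = 0.088235, Q = 2/34 = 0.058824.
d = −0.5·ln(0.764706) − 0.25·ln(0.882352) = −0.5·(-0.268264) − 0.25·(-0.125164) = 0.1654.

0.1654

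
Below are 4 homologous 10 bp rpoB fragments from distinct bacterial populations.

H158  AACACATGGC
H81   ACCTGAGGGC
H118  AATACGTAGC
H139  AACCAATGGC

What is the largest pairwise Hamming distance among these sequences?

Pairwise Hamming distances:
  H158 vs H81: 4
  H158 vs H118: 3
  H158 vs H139: 2
  H81 vs H118: 7
  H81 vs H139: 4
  H118 vs H139: 5
The largest is 7, between H81 and H118.

7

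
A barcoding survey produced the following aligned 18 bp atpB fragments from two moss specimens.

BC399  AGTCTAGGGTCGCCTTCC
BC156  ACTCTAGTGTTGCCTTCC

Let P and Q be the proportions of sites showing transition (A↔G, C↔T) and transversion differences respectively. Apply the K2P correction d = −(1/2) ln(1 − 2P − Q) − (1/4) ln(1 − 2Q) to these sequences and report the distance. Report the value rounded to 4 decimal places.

The sequences differ at positions 2 (G/C, transversion), 8 (G/T, transversion), 11 (C/T, transition).
Of the 3 differences, 1 transition and 2 transversions over 18 sites: P = 1/18 = 0.055556, Q = 2/18 = 0.111111.
d = −0.5·ln(0.777777) − 0.25·ln(0.777778) = −0.5·(-0.251315) − 0.25·(-0.251314) = 0.1885.

0.1885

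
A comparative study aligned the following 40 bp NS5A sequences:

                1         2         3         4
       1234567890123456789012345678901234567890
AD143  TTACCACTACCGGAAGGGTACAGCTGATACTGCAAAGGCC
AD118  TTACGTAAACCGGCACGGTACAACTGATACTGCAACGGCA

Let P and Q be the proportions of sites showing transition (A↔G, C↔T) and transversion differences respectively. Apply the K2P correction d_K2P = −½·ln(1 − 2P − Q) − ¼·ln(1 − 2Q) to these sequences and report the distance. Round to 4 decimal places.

The sequences differ at positions 5 (C/G, transversion), 6 (A/T, transversion), 7 (C/A, transversion), 8 (T/A, transversion), 14 (A/C, transversion), 16 (G/C, transversion), 23 (G/A, transition), 36 (A/C, transversion), 40 (C/A, transversion).
Of the 9 differences, 1 transition and 8 transversions over 40 sites: P = 1/40 = 0.025000, Q = 8/40 = 0.200000.
d = −0.5·ln(0.750000) − 0.25·ln(0.600000) = −0.5·(-0.287682) − 0.25·(-0.510826) = 0.2715.

0.2715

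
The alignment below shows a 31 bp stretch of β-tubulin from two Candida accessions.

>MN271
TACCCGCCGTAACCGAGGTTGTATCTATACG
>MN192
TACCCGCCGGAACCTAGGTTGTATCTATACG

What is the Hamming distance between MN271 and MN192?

The sequences differ at positions 10 (T/G), 15 (G/T).
That gives 2 mismatches out of 31 aligned sites, so the Hamming distance is 2.

2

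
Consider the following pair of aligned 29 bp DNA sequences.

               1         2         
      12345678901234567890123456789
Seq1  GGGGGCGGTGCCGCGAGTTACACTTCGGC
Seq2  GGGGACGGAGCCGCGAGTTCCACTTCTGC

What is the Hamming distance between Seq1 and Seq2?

The sequences differ at positions 5 (G/A), 9 (T/A), 20 (A/C), 27 (G/T).
That gives 4 mismatches out of 29 aligned sites, so the Hamming distance is 4.

4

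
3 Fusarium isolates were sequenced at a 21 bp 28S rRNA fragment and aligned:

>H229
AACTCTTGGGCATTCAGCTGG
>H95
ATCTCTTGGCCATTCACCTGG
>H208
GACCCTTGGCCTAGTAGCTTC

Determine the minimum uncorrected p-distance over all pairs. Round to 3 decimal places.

0.143

Pairwise Hamming distances:
  H229 vs H95: 3
  H229 vs H208: 9
  H95 vs H208: 10
The smallest is 3 mismatches, between H229 and H95; p = 3/21 = 0.143.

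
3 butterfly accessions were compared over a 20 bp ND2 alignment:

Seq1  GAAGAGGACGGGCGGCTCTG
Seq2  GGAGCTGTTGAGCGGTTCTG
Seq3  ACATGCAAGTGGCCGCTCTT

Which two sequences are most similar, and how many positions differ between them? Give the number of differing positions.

7

Pairwise Hamming distances:
  Seq1 vs Seq2: 7
  Seq1 vs Seq3: 10
  Seq2 vs Seq3: 13
The smallest is 7, between Seq1 and Seq2.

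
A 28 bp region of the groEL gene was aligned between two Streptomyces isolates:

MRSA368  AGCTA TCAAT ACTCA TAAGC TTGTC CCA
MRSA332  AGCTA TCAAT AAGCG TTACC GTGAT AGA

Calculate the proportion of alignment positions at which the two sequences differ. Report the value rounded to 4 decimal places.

0.3571

The sequences differ at positions 12 (C/A), 13 (T/G), 15 (A/G), 17 (A/T), 19 (G/C), 21 (T/G), 24 (T/A), 25 (C/T), 26 (C/A), 27 (C/G).
There are 10 differences over 28 sites, so p = 10/28 = 0.3571.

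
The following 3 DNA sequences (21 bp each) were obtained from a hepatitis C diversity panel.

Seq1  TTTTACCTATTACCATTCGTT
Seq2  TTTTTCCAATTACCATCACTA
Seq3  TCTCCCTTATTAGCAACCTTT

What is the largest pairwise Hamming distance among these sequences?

10

Pairwise Hamming distances:
  Seq1 vs Seq2: 6
  Seq1 vs Seq3: 8
  Seq2 vs Seq3: 10
The largest is 10, between Seq2 and Seq3.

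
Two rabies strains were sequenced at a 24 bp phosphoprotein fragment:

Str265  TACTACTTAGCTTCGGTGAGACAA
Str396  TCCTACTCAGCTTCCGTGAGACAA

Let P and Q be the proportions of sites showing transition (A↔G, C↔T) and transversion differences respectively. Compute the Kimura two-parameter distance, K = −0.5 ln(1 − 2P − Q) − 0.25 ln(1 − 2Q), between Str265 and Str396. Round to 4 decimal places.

0.1367

Mismatches occur at site 2 (A/C, transversion), site 8 (T/C, transition), site 15 (G/C, transversion).
Of the 3 differences, 1 transition and 2 transversions over 24 sites: P = 1/24 = 0.041667, Q = 2/24 = 0.083333.
d = −0.5·ln(0.833333) − 0.25·ln(0.833334) = −0.5·(-0.182322) − 0.25·(-0.182321) = 0.1367.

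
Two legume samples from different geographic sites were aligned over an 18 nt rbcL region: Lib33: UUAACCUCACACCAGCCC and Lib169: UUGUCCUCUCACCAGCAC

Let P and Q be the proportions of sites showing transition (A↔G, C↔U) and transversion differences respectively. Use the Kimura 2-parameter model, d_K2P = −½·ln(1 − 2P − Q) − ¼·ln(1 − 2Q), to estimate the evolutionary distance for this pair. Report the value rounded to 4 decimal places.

Differing sites — 3:A/G (Ti); 4:A/U (Tv); 9:A/U (Tv); 17:C/A (Tv).
Of the 4 differences, 1 transition and 3 transversions over 18 sites: P = 1/18 = 0.055556, Q = 3/18 = 0.166667.
d = −0.5·ln(0.722221) − 0.25·ln(0.666666) = −0.5·(-0.325424) − 0.25·(-0.405466) = 0.2641.

0.2641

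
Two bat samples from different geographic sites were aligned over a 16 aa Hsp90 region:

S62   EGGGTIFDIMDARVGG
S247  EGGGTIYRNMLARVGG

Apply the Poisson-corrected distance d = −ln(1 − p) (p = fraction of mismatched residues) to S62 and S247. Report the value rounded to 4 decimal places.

The sequences differ at positions 7 (F/Y), 8 (D/R), 9 (I/N), 11 (D/L).
p = 4/16 = 0.250000.
d = −ln(1 − 0.250000) = −ln(0.750000) = 0.2877.

0.2877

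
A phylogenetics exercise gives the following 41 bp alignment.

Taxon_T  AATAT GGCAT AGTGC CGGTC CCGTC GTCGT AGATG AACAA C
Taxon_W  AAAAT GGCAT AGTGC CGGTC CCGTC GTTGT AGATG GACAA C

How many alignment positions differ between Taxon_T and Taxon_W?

The sequences differ at positions 3 (T/A), 28 (C/T), 36 (A/G).
That gives 3 mismatches out of 41 aligned sites, so the Hamming distance is 3.

3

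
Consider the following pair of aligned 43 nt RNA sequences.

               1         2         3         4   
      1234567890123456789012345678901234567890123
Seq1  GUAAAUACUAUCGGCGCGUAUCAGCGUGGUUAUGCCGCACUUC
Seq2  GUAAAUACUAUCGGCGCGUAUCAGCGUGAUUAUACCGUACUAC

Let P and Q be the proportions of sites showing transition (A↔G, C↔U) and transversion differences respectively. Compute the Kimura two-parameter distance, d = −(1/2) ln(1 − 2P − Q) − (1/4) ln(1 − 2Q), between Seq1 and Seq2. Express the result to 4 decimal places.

Mismatches occur at site 29 (G→A, transition), site 34 (G→A, transition), site 38 (C→U, transition), site 42 (U→A, transversion).
Of the 4 differences, 3 transitions and 1 transversion over 43 sites: P = 3/43 = 0.069767, Q = 1/43 = 0.023256.
d = −0.5·ln(0.837210) − 0.25·ln(0.953488) = −0.5·(-0.177680) − 0.25·(-0.047628) = 0.1007.

0.1007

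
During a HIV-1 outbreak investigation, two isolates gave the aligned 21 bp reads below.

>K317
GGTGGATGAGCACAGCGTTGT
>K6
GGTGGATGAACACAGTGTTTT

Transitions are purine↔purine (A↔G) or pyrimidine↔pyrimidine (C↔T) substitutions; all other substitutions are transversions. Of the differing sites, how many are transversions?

1

The sequences differ at positions 10 (G/A, transition), 16 (C/T, transition), 20 (G/T, transversion).
Of the 3 differences, 2 transitions and 1 transversion, so the answer is 1.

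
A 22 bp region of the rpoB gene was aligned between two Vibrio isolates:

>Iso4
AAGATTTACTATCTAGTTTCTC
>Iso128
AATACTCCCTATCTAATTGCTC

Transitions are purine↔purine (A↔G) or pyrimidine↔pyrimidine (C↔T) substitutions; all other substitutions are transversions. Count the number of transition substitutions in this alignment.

3

Mismatches occur at site 3 (G/T, transversion), site 5 (T/C, transition), site 7 (T/C, transition), site 8 (A/C, transversion), site 16 (G/A, transition), site 19 (T/G, transversion).
Of the 6 differences, 3 transitions and 3 transversions, so the answer is 3.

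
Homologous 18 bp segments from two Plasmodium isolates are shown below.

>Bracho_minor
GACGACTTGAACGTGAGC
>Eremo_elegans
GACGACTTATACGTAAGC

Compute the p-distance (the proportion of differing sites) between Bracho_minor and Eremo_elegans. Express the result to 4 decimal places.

The sequences differ at positions 9 (G/A), 10 (A/T), 15 (G/A).
There are 3 differences over 18 sites, so p = 3/18 = 0.1667.

0.1667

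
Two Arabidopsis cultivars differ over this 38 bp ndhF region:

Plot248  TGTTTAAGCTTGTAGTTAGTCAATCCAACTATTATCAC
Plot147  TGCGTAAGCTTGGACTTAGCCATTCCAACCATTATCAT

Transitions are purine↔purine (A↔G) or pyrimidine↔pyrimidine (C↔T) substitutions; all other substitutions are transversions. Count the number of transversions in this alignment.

Mismatches occur at site 3 (T/C, transition), site 4 (T/G, transversion), site 13 (T/G, transversion), site 15 (G/C, transversion), site 20 (T/C, transition), site 23 (A/T, transversion), site 30 (T/C, transition), site 38 (C/T, transition).
Of the 8 differences, 4 transitions and 4 transversions, so the answer is 4.

4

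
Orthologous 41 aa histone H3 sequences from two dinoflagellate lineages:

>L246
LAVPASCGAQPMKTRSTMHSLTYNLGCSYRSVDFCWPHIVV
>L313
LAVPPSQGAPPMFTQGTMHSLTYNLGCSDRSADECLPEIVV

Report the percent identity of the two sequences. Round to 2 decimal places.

73.17%

Differing sites — 5:A/P; 7:C/Q; 10:Q/P; 13:K/F; 15:R/Q; 16:S/G; 29:Y/D; 32:V/A; 34:F/E; 36:W/L; 38:H/E.
30 of the 41 sites match, so the percent identity is 30/41 × 100 = 73.17%.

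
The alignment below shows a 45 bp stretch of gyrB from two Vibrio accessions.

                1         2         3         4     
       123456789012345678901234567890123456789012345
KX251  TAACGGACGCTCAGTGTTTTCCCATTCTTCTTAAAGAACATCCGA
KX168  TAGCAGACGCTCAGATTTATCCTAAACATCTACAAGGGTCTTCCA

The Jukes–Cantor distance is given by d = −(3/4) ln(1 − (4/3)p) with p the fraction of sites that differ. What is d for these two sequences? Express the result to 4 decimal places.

0.5254

Mismatches occur at site 3 (A↔G), site 5 (G↔A), site 15 (T↔A), site 16 (G↔T), site 19 (T↔A), site 23 (C↔T), site 25 (T↔A), site 26 (T↔A), site 28 (T↔A), site 32 (T↔A), site 33 (A↔C), site 37 (A↔G), site 38 (A↔G), site 39 (C↔T), site 40 (A↔C), site 42 (C↔T), site 44 (G↔C).
p = 17/45 = 0.377778.
d = −0.75 · ln(1 − (4/3)·0.377778) = −0.75 · ln(0.496296) = −0.75 · (-0.700583) = 0.5254.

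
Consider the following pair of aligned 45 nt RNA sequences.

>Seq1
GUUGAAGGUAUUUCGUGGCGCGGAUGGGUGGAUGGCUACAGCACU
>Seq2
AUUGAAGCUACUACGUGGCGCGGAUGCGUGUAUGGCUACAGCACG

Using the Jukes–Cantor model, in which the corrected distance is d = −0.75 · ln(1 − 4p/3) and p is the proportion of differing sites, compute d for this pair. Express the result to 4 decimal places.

0.1743

Mismatches occur at site 1 (G↔A), site 8 (G↔C), site 11 (U↔C), site 13 (U↔A), site 27 (G↔C), site 31 (G↔U), site 45 (U↔G).
p = 7/45 = 0.155556.
d = −0.75 · ln(1 − (4/3)·0.155556) = −0.75 · ln(0.792592) = −0.75 · (-0.232447) = 0.1743.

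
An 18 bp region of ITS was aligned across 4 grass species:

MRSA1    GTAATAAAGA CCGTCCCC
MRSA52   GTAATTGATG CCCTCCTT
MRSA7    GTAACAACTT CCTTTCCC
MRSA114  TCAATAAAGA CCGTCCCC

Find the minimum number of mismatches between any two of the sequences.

Pairwise Hamming distances:
  MRSA1 vs MRSA52: 7
  MRSA1 vs MRSA7: 6
  MRSA1 vs MRSA114: 2
  MRSA52 vs MRSA7: 9
  MRSA52 vs MRSA114: 9
  MRSA7 vs MRSA114: 8
The smallest is 2, between MRSA1 and MRSA114.

2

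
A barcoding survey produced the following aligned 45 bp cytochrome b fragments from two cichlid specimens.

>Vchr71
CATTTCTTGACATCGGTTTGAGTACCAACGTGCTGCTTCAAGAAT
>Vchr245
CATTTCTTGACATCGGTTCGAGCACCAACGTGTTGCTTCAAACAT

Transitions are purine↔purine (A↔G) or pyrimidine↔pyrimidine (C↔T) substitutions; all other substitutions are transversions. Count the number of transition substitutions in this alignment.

4

Differing sites — 19:T/C (Ti); 23:T/C (Ti); 33:C/T (Ti); 42:G/A (Ti); 43:A/C (Tv).
Of the 5 differences, 4 transitions and 1 transversion, so the answer is 4.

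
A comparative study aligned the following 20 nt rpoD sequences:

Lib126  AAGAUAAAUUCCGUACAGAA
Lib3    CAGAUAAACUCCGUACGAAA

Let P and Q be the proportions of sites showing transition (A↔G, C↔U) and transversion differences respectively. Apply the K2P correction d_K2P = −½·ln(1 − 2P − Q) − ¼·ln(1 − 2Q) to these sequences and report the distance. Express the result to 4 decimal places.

Differing sites — 1:A/C (Tv); 9:U/C (Ti); 17:A/G (Ti); 18:G/A (Ti).
Of the 4 differences, 3 transitions and 1 transversion over 20 sites: P = 3/20 = 0.150000, Q = 1/20 = 0.050000.
d = −0.5·ln(0.650000) − 0.25·ln(0.900000) = −0.5·(-0.430783) − 0.25·(-0.105361) = 0.2417.

0.2417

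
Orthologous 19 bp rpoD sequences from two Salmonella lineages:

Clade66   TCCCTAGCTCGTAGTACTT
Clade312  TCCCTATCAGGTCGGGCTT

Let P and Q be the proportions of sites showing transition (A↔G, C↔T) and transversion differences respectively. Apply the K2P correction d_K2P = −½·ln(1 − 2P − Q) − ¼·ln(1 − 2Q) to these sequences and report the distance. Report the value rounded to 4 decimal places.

Differing sites — 7:G/T (Tv); 9:T/A (Tv); 10:C/G (Tv); 13:A/C (Tv); 15:T/G (Tv); 16:A/G (Ti).
Of the 6 differences, 1 transition and 5 transversions over 19 sites: P = 1/19 = 0.052632, Q = 5/19 = 0.263158.
d = −0.5·ln(0.631578) − 0.25·ln(0.473684) = −0.5·(-0.459534) − 0.25·(-0.747215) = 0.4166.

0.4166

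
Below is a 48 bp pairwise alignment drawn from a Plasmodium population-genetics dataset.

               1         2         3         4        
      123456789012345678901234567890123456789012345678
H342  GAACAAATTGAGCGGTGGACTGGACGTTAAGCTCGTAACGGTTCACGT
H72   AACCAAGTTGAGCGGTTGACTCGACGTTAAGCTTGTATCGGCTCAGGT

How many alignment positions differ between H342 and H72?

Mismatches occur at site 1 (G↔A), site 3 (A↔C), site 7 (A↔G), site 17 (G↔T), site 22 (G↔C), site 34 (C↔T), site 38 (A↔T), site 42 (T↔C), site 46 (C↔G).
That gives 9 mismatches out of 48 aligned sites, so the Hamming distance is 9.

9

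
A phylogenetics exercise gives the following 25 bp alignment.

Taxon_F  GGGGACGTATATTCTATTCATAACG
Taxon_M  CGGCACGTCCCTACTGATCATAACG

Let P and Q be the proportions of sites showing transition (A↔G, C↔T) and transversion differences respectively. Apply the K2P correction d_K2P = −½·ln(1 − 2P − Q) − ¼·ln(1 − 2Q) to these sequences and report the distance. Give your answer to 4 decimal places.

Mismatches occur at site 1 (G↔C, transversion), site 4 (G↔C, transversion), site 9 (A↔C, transversion), site 10 (T↔C, transition), site 11 (A↔C, transversion), site 13 (T↔A, transversion), site 16 (A↔G, transition), site 17 (T↔A, transversion).
Of the 8 differences, 2 transitions and 6 transversions over 25 sites: P = 2/25 = 0.080000, Q = 6/25 = 0.240000.
d = −0.5·ln(0.600000) − 0.25·ln(0.520000) = −0.5·(-0.510826) − 0.25·(-0.653926) = 0.4189.

0.4189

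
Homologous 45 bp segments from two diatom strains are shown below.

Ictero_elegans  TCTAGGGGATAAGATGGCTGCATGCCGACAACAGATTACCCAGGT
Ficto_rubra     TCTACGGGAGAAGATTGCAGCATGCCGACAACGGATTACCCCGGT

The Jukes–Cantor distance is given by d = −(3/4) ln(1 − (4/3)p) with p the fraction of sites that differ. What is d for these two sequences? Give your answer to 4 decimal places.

0.1468

The sequences differ at positions 5 (G/C), 10 (T/G), 16 (G/T), 19 (T/A), 33 (A/G), 42 (A/C).
p = 6/45 = 0.133333.
d = −0.75 · ln(1 − (4/3)·0.133333) = −0.75 · ln(0.822223) = −0.75 · (-0.195744) = 0.1468.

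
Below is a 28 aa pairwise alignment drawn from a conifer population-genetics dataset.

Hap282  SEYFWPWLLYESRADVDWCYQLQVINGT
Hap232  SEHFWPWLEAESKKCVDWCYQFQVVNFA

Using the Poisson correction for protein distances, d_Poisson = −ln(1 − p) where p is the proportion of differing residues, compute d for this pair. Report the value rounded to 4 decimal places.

0.4418

Differing sites — 3:Y/H; 9:L/E; 10:Y/A; 13:R/K; 14:A/K; 15:D/C; 22:L/F; 25:I/V; 27:G/F; 28:T/A.
p = 10/28 = 0.357143.
d = −ln(1 − 0.357143) = −ln(0.642857) = 0.4418.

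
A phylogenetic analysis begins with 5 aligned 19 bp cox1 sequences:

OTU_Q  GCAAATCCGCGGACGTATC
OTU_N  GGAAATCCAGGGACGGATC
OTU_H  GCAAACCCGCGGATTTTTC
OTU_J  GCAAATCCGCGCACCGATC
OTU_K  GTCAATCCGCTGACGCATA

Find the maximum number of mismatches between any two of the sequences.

Pairwise Hamming distances:
  OTU_Q vs OTU_N: 4
  OTU_Q vs OTU_H: 4
  OTU_Q vs OTU_J: 3
  OTU_Q vs OTU_K: 5
  OTU_N vs OTU_H: 8
  OTU_N vs OTU_J: 5
  OTU_N vs OTU_K: 7
  OTU_H vs OTU_J: 6
  OTU_H vs OTU_K: 9
  OTU_J vs OTU_K: 7
The largest is 9, between OTU_H and OTU_K.

9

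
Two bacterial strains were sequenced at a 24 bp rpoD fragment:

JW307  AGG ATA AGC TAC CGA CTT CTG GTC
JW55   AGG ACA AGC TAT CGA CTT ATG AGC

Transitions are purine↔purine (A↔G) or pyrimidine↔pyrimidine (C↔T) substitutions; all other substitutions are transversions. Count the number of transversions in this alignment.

2

The sequences differ at positions 5 (T/C, transition), 12 (C/T, transition), 19 (C/A, transversion), 22 (G/A, transition), 23 (T/G, transversion).
Of the 5 differences, 3 transitions and 2 transversions, so the answer is 2.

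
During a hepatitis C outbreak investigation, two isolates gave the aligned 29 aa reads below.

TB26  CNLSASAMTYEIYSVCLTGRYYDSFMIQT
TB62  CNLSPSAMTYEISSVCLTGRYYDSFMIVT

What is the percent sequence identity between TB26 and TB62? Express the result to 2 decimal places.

Mismatches occur at site 5 (A→P), site 13 (Y→S), site 28 (Q→V).
26 of the 29 sites match, so the percent identity is 26/29 × 100 = 89.66%.

89.66%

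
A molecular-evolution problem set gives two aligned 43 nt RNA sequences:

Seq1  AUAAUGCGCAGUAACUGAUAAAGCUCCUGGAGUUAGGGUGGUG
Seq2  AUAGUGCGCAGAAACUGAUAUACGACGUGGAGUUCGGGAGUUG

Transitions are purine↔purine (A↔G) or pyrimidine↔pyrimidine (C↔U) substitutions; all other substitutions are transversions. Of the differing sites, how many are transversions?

9

The sequences differ at positions 4 (A/G, transition), 12 (U/A, transversion), 21 (A/U, transversion), 23 (G/C, transversion), 24 (C/G, transversion), 25 (U/A, transversion), 27 (C/G, transversion), 35 (A/C, transversion), 39 (U/A, transversion), 41 (G/U, transversion).
Of the 10 differences, 1 transition and 9 transversions, so the answer is 9.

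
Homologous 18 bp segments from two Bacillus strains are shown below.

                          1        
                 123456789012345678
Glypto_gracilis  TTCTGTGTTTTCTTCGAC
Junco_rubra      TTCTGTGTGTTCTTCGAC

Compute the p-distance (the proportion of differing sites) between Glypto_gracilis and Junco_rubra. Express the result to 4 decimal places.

The sequences differ at position 9 (T/G).
There are 1 differences over 18 sites, so p = 1/18 = 0.0556.

0.0556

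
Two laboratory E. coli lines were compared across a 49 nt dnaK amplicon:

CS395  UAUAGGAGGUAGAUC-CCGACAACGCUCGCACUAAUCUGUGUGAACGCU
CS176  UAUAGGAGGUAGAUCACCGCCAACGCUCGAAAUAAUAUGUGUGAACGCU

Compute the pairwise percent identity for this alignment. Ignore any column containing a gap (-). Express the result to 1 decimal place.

Excluding the 1 gap column leaves 48 comparable sites.
Differing sites — 20:A/C; 30:C/A; 32:C/A; 37:C/A.
44 of the 48 comparable sites match, so the percent identity is 44/48 × 100 = 91.7%.

91.7%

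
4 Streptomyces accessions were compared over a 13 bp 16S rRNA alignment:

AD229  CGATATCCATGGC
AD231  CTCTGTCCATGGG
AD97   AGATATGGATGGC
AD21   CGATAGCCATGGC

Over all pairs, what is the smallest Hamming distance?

1

Pairwise Hamming distances:
  AD229 vs AD231: 4
  AD229 vs AD97: 3
  AD229 vs AD21: 1
  AD231 vs AD97: 7
  AD231 vs AD21: 5
  AD97 vs AD21: 4
The smallest is 1, between AD229 and AD21.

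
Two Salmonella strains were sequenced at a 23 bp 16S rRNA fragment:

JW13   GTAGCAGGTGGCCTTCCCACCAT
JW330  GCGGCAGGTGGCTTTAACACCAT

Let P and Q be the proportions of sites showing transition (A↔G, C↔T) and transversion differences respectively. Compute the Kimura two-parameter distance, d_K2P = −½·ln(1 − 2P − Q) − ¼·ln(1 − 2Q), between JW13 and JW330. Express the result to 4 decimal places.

0.2615

The sequences differ at positions 2 (T/C, transition), 3 (A/G, transition), 13 (C/T, transition), 16 (C/A, transversion), 17 (C/A, transversion).
Of the 5 differences, 3 transitions and 2 transversions over 23 sites: P = 3/23 = 0.130435, Q = 2/23 = 0.086957.
d = −0.5·ln(0.652173) − 0.25·ln(0.826086) = −0.5·(-0.427445) − 0.25·(-0.191056) = 0.2615.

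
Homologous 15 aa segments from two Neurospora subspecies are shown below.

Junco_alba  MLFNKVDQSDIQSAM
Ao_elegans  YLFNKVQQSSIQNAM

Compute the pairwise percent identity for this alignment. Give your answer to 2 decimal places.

The sequences differ at positions 1 (M/Y), 7 (D/Q), 10 (D/S), 13 (S/N).
11 of the 15 sites match, so the percent identity is 11/15 × 100 = 73.33%.

73.33%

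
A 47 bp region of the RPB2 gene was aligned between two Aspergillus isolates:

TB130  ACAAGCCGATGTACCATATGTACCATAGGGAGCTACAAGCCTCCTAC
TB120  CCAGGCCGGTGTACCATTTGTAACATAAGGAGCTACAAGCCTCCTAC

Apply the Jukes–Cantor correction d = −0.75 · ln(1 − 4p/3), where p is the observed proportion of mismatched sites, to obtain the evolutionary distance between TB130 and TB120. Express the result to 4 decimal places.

0.1399

Mismatches occur at site 1 (A/C), site 4 (A/G), site 9 (A/G), site 18 (A/T), site 23 (C/A), site 28 (G/A).
p = 6/47 = 0.127660.
d = −0.75 · ln(1 − (4/3)·0.127660) = −0.75 · ln(0.829787) = −0.75 · (-0.186586) = 0.1399.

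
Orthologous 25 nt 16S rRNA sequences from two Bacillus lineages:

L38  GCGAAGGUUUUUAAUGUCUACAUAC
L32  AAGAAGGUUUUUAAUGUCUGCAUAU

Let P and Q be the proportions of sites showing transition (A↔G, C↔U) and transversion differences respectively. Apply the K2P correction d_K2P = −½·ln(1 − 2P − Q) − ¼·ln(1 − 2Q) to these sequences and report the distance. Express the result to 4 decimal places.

0.1851

Differing sites — 1:G/A (Ti); 2:C/A (Tv); 20:A/G (Ti); 25:C/U (Ti).
Of the 4 differences, 3 transitions and 1 transversion over 25 sites: P = 3/25 = 0.120000, Q = 1/25 = 0.040000.
d = −0.5·ln(0.720000) − 0.25·ln(0.920000) = −0.5·(-0.328504) − 0.25·(-0.083382) = 0.1851.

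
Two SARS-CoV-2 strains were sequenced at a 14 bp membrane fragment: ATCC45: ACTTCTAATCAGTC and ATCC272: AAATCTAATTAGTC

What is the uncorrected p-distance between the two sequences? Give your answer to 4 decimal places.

Differing sites — 2:C/A; 3:T/A; 10:C/T.
There are 3 differences over 14 sites, so p = 3/14 = 0.2143.

0.2143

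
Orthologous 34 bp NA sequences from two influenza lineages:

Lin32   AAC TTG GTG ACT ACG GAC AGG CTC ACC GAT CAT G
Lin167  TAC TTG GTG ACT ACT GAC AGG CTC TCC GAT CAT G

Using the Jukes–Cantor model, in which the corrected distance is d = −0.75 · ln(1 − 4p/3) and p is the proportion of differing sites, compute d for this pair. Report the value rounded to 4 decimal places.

0.0939

Mismatches occur at site 1 (A/T), site 15 (G/T), site 25 (A/T).
p = 3/34 = 0.088235.
d = −0.75 · ln(1 − (4/3)·0.088235) = −0.75 · ln(0.882353) = −0.75 · (-0.125163) = 0.0939.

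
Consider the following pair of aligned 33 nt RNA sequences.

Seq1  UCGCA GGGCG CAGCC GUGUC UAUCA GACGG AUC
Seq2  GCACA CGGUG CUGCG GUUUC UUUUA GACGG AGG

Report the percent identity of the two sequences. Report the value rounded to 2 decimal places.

66.67%

Differing sites — 1:U/G; 3:G/A; 6:G/C; 9:C/U; 12:A/U; 15:C/G; 18:G/U; 22:A/U; 24:C/U; 32:U/G; 33:C/G.
22 of the 33 sites match, so the percent identity is 22/33 × 100 = 66.67%.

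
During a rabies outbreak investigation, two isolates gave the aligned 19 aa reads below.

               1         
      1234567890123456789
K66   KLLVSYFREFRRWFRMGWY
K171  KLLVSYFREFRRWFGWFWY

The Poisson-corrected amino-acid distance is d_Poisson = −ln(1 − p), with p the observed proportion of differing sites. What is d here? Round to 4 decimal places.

0.1719

Mismatches occur at site 15 (R→G), site 16 (M→W), site 17 (G→F).
p = 3/19 = 0.157895.
d = −ln(1 − 0.157895) = −ln(0.842105) = 0.1719.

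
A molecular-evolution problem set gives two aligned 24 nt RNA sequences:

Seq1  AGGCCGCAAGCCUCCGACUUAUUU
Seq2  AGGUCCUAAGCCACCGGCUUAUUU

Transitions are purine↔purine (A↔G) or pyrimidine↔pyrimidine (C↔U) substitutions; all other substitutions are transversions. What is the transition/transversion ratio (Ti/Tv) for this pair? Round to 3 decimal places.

1.500

Mismatches occur at site 4 (C/U, transition), site 6 (G/C, transversion), site 7 (C/U, transition), site 13 (U/A, transversion), site 17 (A/G, transition).
Of the 5 differences, 3 transitions and 2 transversions, so Ti/Tv = 3/2 = 1.500.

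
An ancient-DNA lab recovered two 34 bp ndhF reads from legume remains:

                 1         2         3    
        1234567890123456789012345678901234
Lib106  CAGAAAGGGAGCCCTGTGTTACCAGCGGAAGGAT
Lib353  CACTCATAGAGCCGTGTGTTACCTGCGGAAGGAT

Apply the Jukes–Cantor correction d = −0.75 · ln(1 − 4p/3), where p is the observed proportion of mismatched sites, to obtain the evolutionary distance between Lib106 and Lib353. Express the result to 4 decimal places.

Mismatches occur at site 3 (G→C), site 4 (A→T), site 5 (A→C), site 7 (G→T), site 8 (G→A), site 14 (C→G), site 24 (A→T).
p = 7/34 = 0.205882.
d = −0.75 · ln(1 − (4/3)·0.205882) = −0.75 · ln(0.725491) = −0.75 · (-0.320907) = 0.2407.

0.2407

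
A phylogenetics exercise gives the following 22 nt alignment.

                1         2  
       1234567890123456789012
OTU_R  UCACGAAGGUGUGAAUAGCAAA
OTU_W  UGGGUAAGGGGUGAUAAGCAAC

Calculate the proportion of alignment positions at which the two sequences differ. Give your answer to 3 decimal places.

0.364

The sequences differ at positions 2 (C/G), 3 (A/G), 4 (C/G), 5 (G/U), 10 (U/G), 15 (A/U), 16 (U/A), 22 (A/C).
There are 8 differences over 22 sites, so p = 8/22 = 0.364.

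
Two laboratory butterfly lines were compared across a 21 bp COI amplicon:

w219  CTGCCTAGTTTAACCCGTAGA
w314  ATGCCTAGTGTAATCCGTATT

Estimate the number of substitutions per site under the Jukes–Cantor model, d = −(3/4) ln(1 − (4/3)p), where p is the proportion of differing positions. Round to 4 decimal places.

The sequences differ at positions 1 (C/A), 10 (T/G), 14 (C/T), 20 (G/T), 21 (A/T).
p = 5/21 = 0.238095.
d = −0.75 · ln(1 − (4/3)·0.238095) = −0.75 · ln(0.682540) = −0.75 · (-0.381934) = 0.2865.

0.2865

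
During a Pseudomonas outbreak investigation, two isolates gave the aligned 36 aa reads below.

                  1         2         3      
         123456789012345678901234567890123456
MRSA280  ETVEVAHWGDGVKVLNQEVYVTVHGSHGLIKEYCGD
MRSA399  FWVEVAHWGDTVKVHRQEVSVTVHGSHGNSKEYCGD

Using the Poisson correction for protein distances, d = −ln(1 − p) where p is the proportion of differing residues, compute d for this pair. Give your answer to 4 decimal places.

Differing sites — 1:E/F; 2:T/W; 11:G/T; 15:L/H; 16:N/R; 20:Y/S; 29:L/N; 30:I/S.
p = 8/36 = 0.222222.
d = −ln(1 − 0.222222) = −ln(0.777778) = 0.2513.

0.2513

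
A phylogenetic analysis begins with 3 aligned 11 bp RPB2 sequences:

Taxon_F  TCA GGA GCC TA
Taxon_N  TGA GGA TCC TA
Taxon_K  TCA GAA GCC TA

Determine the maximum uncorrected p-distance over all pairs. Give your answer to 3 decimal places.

0.273

Pairwise Hamming distances:
  Taxon_F vs Taxon_N: 2
  Taxon_F vs Taxon_K: 1
  Taxon_N vs Taxon_K: 3
The largest is 3 mismatches, between Taxon_N and Taxon_K; p = 3/11 = 0.273.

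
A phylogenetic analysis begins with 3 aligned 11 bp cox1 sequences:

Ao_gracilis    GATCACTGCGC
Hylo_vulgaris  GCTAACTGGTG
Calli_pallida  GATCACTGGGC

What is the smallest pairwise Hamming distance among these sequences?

1

Pairwise Hamming distances:
  Ao_gracilis vs Hylo_vulgaris: 5
  Ao_gracilis vs Calli_pallida: 1
  Hylo_vulgaris vs Calli_pallida: 4
The smallest is 1, between Ao_gracilis and Calli_pallida.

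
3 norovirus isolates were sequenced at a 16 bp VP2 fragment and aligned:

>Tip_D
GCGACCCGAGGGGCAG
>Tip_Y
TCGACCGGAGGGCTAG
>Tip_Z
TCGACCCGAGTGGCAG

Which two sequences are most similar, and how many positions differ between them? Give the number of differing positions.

Pairwise Hamming distances:
  Tip_D vs Tip_Y: 4
  Tip_D vs Tip_Z: 2
  Tip_Y vs Tip_Z: 4
The smallest is 2, between Tip_D and Tip_Z.

2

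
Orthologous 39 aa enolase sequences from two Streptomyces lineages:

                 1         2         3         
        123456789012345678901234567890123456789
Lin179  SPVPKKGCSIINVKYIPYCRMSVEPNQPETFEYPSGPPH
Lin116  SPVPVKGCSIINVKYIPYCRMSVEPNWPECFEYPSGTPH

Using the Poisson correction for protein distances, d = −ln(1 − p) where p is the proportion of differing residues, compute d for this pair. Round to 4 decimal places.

0.1082

Differing sites — 5:K/V; 27:Q/W; 30:T/C; 37:P/T.
p = 4/39 = 0.102564.
d = −ln(1 − 0.102564) = −ln(0.897436) = 0.1082.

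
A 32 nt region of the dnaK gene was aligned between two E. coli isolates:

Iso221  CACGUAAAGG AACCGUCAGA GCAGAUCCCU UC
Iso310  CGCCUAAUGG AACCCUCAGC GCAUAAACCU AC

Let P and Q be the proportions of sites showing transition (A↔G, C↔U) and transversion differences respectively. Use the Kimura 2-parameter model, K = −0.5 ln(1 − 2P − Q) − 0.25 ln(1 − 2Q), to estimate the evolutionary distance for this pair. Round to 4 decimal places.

0.3606

Differing sites — 2:A/G (Ti); 4:G/C (Tv); 8:A/U (Tv); 15:G/C (Tv); 20:A/C (Tv); 24:G/U (Tv); 26:U/A (Tv); 27:C/A (Tv); 31:U/A (Tv).
Of the 9 differences, 1 transition and 8 transversions over 32 sites: P = 1/32 = 0.031250, Q = 8/32 = 0.250000.
d = −0.5·ln(0.687500) − 0.25·ln(0.500000) = −0.5·(-0.374693) − 0.25·(-0.693147) = 0.3606.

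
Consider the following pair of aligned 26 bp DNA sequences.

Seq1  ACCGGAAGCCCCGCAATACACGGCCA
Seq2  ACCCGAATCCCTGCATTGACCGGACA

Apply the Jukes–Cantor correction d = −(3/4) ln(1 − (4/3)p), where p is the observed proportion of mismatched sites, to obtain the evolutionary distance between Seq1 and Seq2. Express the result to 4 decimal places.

0.3961

Mismatches occur at site 4 (G/C), site 8 (G/T), site 12 (C/T), site 16 (A/T), site 18 (A/G), site 19 (C/A), site 20 (A/C), site 24 (C/A).
p = 8/26 = 0.307692.
d = −0.75 · ln(1 − (4/3)·0.307692) = −0.75 · ln(0.589744) = −0.75 · (-0.528067) = 0.3961.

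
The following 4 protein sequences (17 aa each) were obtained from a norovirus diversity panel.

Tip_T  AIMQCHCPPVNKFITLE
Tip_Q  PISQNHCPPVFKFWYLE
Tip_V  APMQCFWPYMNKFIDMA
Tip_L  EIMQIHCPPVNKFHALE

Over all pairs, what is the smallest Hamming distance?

Pairwise Hamming distances:
  Tip_T vs Tip_Q: 6
  Tip_T vs Tip_V: 8
  Tip_T vs Tip_L: 4
  Tip_Q vs Tip_V: 13
  Tip_Q vs Tip_L: 6
  Tip_V vs Tip_L: 11
The smallest is 4, between Tip_T and Tip_L.

4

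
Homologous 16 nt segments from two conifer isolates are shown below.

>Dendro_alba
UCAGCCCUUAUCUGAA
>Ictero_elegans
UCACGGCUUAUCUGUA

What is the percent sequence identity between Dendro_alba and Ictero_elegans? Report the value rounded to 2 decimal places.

75.00%

Mismatches occur at site 4 (G↔C), site 5 (C↔G), site 6 (C↔G), site 15 (A↔U).
12 of the 16 sites match, so the percent identity is 12/16 × 100 = 75.00%.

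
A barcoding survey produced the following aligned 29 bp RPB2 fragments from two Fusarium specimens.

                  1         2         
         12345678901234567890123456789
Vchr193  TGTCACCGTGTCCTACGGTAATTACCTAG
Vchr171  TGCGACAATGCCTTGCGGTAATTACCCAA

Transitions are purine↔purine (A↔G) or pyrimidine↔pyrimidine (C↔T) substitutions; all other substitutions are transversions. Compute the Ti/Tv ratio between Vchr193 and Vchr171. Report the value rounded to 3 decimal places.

3.500

Differing sites — 3:T/C (Ti); 4:C/G (Tv); 7:C/A (Tv); 8:G/A (Ti); 11:T/C (Ti); 13:C/T (Ti); 15:A/G (Ti); 27:T/C (Ti); 29:G/A (Ti).
Of the 9 differences, 7 transitions and 2 transversions, so Ti/Tv = 7/2 = 3.500.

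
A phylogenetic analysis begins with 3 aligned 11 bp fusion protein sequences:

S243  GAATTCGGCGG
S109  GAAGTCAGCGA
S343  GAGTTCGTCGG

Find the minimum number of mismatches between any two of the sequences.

2

Pairwise Hamming distances:
  S243 vs S109: 3
  S243 vs S343: 2
  S109 vs S343: 5
The smallest is 2, between S243 and S343.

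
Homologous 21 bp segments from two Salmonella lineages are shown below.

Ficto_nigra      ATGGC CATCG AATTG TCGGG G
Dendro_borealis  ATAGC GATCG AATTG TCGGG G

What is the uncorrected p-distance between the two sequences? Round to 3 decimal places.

0.095

Mismatches occur at site 3 (G/A), site 6 (C/G).
There are 2 differences over 21 sites, so p = 2/21 = 0.095.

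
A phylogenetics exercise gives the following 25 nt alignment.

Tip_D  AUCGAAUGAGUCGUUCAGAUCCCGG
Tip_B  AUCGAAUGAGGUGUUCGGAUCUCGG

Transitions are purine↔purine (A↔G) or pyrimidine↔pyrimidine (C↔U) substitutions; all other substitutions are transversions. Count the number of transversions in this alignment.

1

The sequences differ at positions 11 (U/G, transversion), 12 (C/U, transition), 17 (A/G, transition), 22 (C/U, transition).
Of the 4 differences, 3 transitions and 1 transversion, so the answer is 1.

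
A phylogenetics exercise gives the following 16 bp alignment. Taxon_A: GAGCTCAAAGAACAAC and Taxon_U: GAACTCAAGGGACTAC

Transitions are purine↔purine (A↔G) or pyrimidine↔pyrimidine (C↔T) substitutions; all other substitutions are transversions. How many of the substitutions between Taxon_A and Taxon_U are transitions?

3

Mismatches occur at site 3 (G→A, transition), site 9 (A→G, transition), site 11 (A→G, transition), site 14 (A→T, transversion).
Of the 4 differences, 3 transitions and 1 transversion, so the answer is 3.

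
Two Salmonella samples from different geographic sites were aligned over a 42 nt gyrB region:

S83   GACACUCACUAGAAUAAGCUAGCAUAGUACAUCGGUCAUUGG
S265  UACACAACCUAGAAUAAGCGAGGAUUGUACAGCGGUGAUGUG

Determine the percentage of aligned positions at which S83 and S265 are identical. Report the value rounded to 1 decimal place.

The sequences differ at positions 1 (G/U), 6 (U/A), 7 (C/A), 8 (A/C), 20 (U/G), 23 (C/G), 26 (A/U), 32 (U/G), 37 (C/G), 40 (U/G), 41 (G/U).
31 of the 42 sites match, so the percent identity is 31/42 × 100 = 73.8%.

73.8%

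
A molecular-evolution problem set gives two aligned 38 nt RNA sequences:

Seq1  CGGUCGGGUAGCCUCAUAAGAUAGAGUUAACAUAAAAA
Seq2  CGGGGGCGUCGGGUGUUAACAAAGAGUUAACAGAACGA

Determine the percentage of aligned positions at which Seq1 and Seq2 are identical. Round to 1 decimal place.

The sequences differ at positions 4 (U/G), 5 (C/G), 7 (G/C), 10 (A/C), 12 (C/G), 13 (C/G), 15 (C/G), 16 (A/U), 20 (G/C), 22 (U/A), 33 (U/G), 36 (A/C), 37 (A/G).
25 of the 38 sites match, so the percent identity is 25/38 × 100 = 65.8%.

65.8%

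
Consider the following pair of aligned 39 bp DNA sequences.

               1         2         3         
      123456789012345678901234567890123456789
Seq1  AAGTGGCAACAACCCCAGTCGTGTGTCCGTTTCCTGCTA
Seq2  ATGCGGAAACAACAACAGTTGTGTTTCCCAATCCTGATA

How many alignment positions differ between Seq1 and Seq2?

11

Differing sites — 2:A/T; 4:T/C; 7:C/A; 14:C/A; 15:C/A; 20:C/T; 25:G/T; 29:G/C; 30:T/A; 31:T/A; 37:C/A.
That gives 11 mismatches out of 39 aligned sites, so the Hamming distance is 11.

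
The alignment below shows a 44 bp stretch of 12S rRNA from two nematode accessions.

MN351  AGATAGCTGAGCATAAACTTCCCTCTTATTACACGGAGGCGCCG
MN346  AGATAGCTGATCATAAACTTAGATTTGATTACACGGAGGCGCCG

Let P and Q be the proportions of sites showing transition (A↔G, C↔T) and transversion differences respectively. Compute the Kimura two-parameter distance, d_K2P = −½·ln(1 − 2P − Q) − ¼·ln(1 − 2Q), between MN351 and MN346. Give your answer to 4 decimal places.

0.1511

Differing sites — 11:G/T (Tv); 21:C/A (Tv); 22:C/G (Tv); 23:C/A (Tv); 25:C/T (Ti); 27:T/G (Tv).
Of the 6 differences, 1 transition and 5 transversions over 44 sites: P = 1/44 = 0.022727, Q = 5/44 = 0.113636.
d = −0.5·ln(0.840910) − 0.25·ln(0.772728) = −0.5·(-0.173271) − 0.25·(-0.257828) = 0.1511.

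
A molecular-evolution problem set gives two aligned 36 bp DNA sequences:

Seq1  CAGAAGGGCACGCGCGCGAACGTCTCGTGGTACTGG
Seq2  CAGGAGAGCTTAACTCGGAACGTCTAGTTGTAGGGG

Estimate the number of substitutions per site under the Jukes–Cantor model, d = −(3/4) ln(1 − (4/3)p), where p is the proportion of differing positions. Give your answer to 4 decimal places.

0.5482

Differing sites — 4:A/G; 7:G/A; 10:A/T; 11:C/T; 12:G/A; 13:C/A; 14:G/C; 15:C/T; 16:G/C; 17:C/G; 26:C/A; 29:G/T; 33:C/G; 34:T/G.
p = 14/36 = 0.388889.
d = −0.75 · ln(1 − (4/3)·0.388889) = −0.75 · ln(0.481481) = −0.75 · (-0.730889) = 0.5482.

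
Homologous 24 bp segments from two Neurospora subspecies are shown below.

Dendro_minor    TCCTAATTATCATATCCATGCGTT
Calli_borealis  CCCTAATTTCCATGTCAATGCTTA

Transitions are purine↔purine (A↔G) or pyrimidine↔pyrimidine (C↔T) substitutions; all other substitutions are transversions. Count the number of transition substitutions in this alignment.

3

The sequences differ at positions 1 (T/C, transition), 9 (A/T, transversion), 10 (T/C, transition), 14 (A/G, transition), 17 (C/A, transversion), 22 (G/T, transversion), 24 (T/A, transversion).
Of the 7 differences, 3 transitions and 4 transversions, so the answer is 3.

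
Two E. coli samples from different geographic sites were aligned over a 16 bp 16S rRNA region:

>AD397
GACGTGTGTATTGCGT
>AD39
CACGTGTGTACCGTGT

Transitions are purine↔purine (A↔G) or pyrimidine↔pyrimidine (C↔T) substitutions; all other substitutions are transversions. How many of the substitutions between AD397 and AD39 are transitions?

Mismatches occur at site 1 (G/C, transversion), site 11 (T/C, transition), site 12 (T/C, transition), site 14 (C/T, transition).
Of the 4 differences, 3 transitions and 1 transversion, so the answer is 3.

3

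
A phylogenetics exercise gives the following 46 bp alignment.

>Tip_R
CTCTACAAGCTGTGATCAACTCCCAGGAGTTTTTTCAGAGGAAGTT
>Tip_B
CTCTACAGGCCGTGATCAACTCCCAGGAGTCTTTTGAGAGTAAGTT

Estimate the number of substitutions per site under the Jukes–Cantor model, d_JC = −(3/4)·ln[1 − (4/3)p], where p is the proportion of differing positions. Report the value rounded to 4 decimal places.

0.1174

Differing sites — 8:A/G; 11:T/C; 31:T/C; 36:C/G; 41:G/T.
p = 5/46 = 0.108696.
d = −0.75 · ln(1 − (4/3)·0.108696) = −0.75 · ln(0.855072) = −0.75 · (-0.156570) = 0.1174.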